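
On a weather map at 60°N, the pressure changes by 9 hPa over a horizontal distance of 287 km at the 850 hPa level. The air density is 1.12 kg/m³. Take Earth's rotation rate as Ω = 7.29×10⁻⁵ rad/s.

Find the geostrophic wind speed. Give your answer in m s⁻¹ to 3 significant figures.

Coriolis parameter at 60°N:
f = 2Ω sin φ = 2 × 7.29×10⁻⁵ × sin 60° = 1.26×10⁻⁴ s⁻¹
Pressure gradient: |∂P/∂n| = 900 Pa / 287000 m = 3.14×10⁻³ Pa/m
Geostrophic balance (pressure-gradient force = Coriolis force):
V_g = (1/(fρ)) |∂P/∂n| = 3.14×10⁻³ / (1.26×10⁻⁴ × 1.12) = 22.2 m/s

22.2 m s⁻¹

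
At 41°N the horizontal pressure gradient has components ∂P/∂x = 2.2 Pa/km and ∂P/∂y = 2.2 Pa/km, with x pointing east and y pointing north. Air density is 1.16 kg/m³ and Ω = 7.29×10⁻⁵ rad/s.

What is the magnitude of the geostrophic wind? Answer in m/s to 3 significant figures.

Coriolis parameter at 41°N:
f = 2Ω sin φ = 2 × 7.29×10⁻⁵ × sin 41° = 9.57×10⁻⁵ s⁻¹
Component geostrophic relations (x east, y north):
u_g = −(1/(fρ)) ∂P/∂y,  v_g = (1/(fρ)) ∂P/∂x
u_g = −(2.2×10⁻³)/(9.57×10⁻⁵ × 1.16) = −19.8 m/s;  v_g = (2.2×10⁻³)/(9.57×10⁻⁵ × 1.16) = 19.8 m/s
|V_g| = √(u_g² + v_g²) = 28.0 m/s

28.0 m/s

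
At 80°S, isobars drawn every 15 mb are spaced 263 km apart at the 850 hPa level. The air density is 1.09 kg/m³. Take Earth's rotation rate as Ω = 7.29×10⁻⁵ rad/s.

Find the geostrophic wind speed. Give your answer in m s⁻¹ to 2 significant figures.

36 m s⁻¹

Coriolis parameter at 80°S:
f = 2Ω sin φ = 2 × 7.29×10⁻⁵ × sin 80° = 1.44×10⁻⁴ s⁻¹
Pressure gradient: |∂P/∂n| = 1500 Pa / 263000 m = 5.70×10⁻³ Pa/m
Geostrophic balance (pressure-gradient force = Coriolis force):
V_g = (1/(fρ)) |∂P/∂n| = 5.70×10⁻³ / (1.44×10⁻⁴ × 1.09) = 36.4 m/s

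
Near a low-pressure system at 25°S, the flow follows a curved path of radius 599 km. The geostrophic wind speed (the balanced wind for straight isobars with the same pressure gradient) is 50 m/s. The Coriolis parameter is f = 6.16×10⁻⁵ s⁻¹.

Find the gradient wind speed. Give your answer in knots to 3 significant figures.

55.0 knots

Around a low, centrifugal force acts outward with Coriolis, so pressure-gradient force balances both:
(1/ρ)|∂P/∂n| = fV + V²/R  →  V² + fR·V − fR·V_g = 0
With fR = 6.16×10⁻⁵ × 599×10³ m = 36.9 m/s:
V = [−fR + √((fR)² + 4 fR V_g)]/2 = [−36.9 + √(36.9² + 4×36.9×50)]/2 = 28.3 m/s
Subgeostrophic (V < V_g = 50 m/s), as expected around a low.
Converting: 28.3 m/s × 1.944 = 55.0 knots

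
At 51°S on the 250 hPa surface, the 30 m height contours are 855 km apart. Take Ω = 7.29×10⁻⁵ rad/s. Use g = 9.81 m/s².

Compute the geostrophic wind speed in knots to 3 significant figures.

5.91 knots

Coriolis parameter at 51°S:
f = 2Ω sin φ = 2 × 7.29×10⁻⁵ × sin 51° = 1.13×10⁻⁴ s⁻¹
Height gradient: |∂Z/∂n| = 30 m / 855000 m = 3.51×10⁻⁵
On a pressure surface, geostrophic balance gives V_g = (g/f)|∂Z/∂n|:
V_g = 9.81 × 3.51×10⁻⁵ / 1.13×10⁻⁴ = 3.04 m/s
Converting: 3.04 m/s × 1.944 = 5.91 knots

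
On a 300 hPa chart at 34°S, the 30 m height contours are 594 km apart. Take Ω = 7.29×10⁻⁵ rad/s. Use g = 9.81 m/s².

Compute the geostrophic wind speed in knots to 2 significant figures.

12 knots

Coriolis parameter at 34°S:
f = 2Ω sin φ = 2 × 7.29×10⁻⁵ × sin 34° = 8.15×10⁻⁵ s⁻¹
Height gradient: |∂Z/∂n| = 30 m / 594000 m = 5.05×10⁻⁵
On a pressure surface, geostrophic balance gives V_g = (g/f)|∂Z/∂n|:
V_g = 9.81 × 5.05×10⁻⁵ / 8.15×10⁻⁵ = 6.08 m/s
Converting: 6.08 m/s × 1.944 = 12 knots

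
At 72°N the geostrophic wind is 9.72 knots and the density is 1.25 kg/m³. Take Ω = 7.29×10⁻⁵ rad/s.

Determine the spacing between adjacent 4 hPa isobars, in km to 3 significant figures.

462 km

Coriolis parameter at 72°N:
f = 2Ω sin φ = 2 × 7.29×10⁻⁵ × sin 72° = 1.39×10⁻⁴ s⁻¹
Wind speed in SI: 9.72 knots = 5.00 m/s
Geostrophic balance rearranged: |∂P/∂n| = f ρ V_g
|∂P/∂n| = 1.39×10⁻⁴ × 1.25 × 5.00 = 8.67×10⁻⁴ Pa/m
Isobar spacing: Δn = ΔP/|∂P/∂n| = 400 Pa / 8.67×10⁻⁴ Pa/m = 461511 m ≈ 462 km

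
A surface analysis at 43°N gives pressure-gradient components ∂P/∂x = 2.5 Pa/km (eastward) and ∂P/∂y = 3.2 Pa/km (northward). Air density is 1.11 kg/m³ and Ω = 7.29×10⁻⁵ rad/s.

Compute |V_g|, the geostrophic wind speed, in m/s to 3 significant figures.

36.8 m/s

Coriolis parameter at 43°N:
f = 2Ω sin φ = 2 × 7.29×10⁻⁵ × sin 43° = 9.94×10⁻⁵ s⁻¹
Component geostrophic relations (x east, y north):
u_g = −(1/(fρ)) ∂P/∂y,  v_g = (1/(fρ)) ∂P/∂x
u_g = −(3.2×10⁻³)/(9.94×10⁻⁵ × 1.11) = −29.0 m/s;  v_g = (2.5×10⁻³)/(9.94×10⁻⁵ × 1.11) = 22.7 m/s
|V_g| = √(u_g² + v_g²) = 36.8 m/s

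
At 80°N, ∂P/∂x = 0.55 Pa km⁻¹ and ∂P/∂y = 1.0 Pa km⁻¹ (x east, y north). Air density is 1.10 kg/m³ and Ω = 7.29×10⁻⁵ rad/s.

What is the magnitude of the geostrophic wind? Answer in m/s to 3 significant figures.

Coriolis parameter at 80°N:
f = 2Ω sin φ = 2 × 7.29×10⁻⁵ × sin 80° = 1.44×10⁻⁴ s⁻¹
Component geostrophic relations (x east, y north):
u_g = −(1/(fρ)) ∂P/∂y,  v_g = (1/(fρ)) ∂P/∂x
u_g = −(1.0×10⁻³)/(1.44×10⁻⁴ × 1.10) = −6.33 m/s;  v_g = (0.55×10⁻³)/(1.44×10⁻⁴ × 1.10) = 3.48 m/s
|V_g| = √(u_g² + v_g²) = 7.23 m/s

7.23 m/s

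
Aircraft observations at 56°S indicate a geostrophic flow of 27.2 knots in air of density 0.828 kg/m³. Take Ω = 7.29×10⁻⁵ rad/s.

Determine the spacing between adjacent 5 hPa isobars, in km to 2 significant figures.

Coriolis parameter at 56°S:
f = 2Ω sin φ = 2 × 7.29×10⁻⁵ × sin 56° = 1.21×10⁻⁴ s⁻¹
Wind speed in SI: 27.2 knots = 14.0 m/s
Geostrophic balance rearranged: |∂P/∂n| = f ρ V_g
|∂P/∂n| = 1.21×10⁻⁴ × 0.828 × 14.0 = 1.40×10⁻³ Pa/m
Isobar spacing: Δn = ΔP/|∂P/∂n| = 500 Pa / 1.40×10⁻³ Pa/m = 357027 m ≈ 360 km

360 km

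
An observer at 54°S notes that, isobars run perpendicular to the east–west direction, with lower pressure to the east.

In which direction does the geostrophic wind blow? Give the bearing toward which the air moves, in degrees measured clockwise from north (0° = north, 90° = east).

000°

The pressure-gradient force points toward the east (bearing 090°).
Geostrophic balance: in the Southern Hemisphere the Coriolis force deflects motion to the left, so the geostrophic wind blows 90° to the left of the pressure-gradient force (low pressure on the right).
Rotating 090° by 90° counterclockwise gives 000° — the wind blows toward the north.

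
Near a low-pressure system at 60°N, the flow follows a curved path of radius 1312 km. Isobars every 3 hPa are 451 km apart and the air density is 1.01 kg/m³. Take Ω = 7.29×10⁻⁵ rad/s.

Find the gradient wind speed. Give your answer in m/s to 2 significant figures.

5.1 m/s

Coriolis parameter at 60°N:
f = 2Ω sin φ = 2 × 7.29×10⁻⁵ × sin 60° = 1.26×10⁻⁴ s⁻¹
Pressure gradient: |∂P/∂n| = 300 Pa / 451000 m = 6.65×10⁻⁴ Pa/m
Geostrophic speed: V_g = |∂P/∂n|/(fρ) = 6.65×10⁻⁴/(1.26×10⁻⁴ × 1.01) = 5.22 m/s
Around a low, centrifugal force acts outward with Coriolis, so pressure-gradient force balances both:
(1/ρ)|∂P/∂n| = fV + V²/R  →  V² + fR·V − fR·V_g = 0
With fR = 1.26×10⁻⁴ × 1312×10³ m = 166 m/s:
V = [−fR + √((fR)² + 4 fR V_g)]/2 = [−166 + √(166² + 4×166×5.22)]/2 = 5.06 m/s
Subgeostrophic (V < V_g = 5.22 m/s), as expected around a low.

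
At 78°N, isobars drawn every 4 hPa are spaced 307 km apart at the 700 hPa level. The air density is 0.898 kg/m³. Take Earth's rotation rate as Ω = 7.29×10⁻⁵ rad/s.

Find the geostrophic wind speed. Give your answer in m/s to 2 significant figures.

Coriolis parameter at 78°N:
f = 2Ω sin φ = 2 × 7.29×10⁻⁵ × sin 78° = 1.43×10⁻⁴ s⁻¹
Pressure gradient: |∂P/∂n| = 400 Pa / 307000 m = 1.30×10⁻³ Pa/m
Geostrophic balance (pressure-gradient force = Coriolis force):
V_g = (1/(fρ)) |∂P/∂n| = 1.30×10⁻³ / (1.43×10⁻⁴ × 0.898) = 10.2 m/s

10 m/s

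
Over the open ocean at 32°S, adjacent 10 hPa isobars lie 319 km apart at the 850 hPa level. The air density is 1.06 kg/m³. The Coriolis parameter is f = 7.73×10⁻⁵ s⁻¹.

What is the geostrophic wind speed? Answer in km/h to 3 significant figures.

138 km/h

Pressure gradient: |∂P/∂n| = 1000 Pa / 319000 m = 3.13×10⁻³ Pa/m
Geostrophic balance (pressure-gradient force = Coriolis force):
V_g = (1/(fρ)) |∂P/∂n| = 3.13×10⁻³ / (7.73×10⁻⁵ × 1.06) = 38.3 m/s
Converting: 38.3 m/s × 3.6 = 138 km/h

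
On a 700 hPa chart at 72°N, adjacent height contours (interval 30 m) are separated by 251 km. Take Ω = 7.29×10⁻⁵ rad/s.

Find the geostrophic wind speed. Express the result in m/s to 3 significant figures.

Coriolis parameter at 72°N:
f = 2Ω sin φ = 2 × 7.29×10⁻⁵ × sin 72° = 1.39×10⁻⁴ s⁻¹
Height gradient: |∂Z/∂n| = 30 m / 251000 m = 1.20×10⁻⁴
On a pressure surface, geostrophic balance gives V_g = (g/f)|∂Z/∂n|:
V_g = 9.81 × 1.20×10⁻⁴ / 1.39×10⁻⁴ = 8.46 m/s

8.46 m/s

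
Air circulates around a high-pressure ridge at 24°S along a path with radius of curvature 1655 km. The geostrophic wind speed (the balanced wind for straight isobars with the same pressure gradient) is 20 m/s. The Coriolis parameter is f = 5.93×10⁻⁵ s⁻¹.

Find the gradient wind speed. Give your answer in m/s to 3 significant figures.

28.0 m/s

Around a high, pressure-gradient force acts outward with centrifugal, so Coriolis balances both:
fV = (1/ρ)|∂P/∂n| + V²/R  →  V² − fR·V + fR·V_g = 0
With fR = 5.93×10⁻⁵ × 1655×10³ m = 98.1 m/s:
V = [fR − √((fR)² − 4 fR V_g)]/2 = [98.1 − √(98.1² − 4×98.1×20)]/2 = 28 m/s
Supergeostrophic (V > V_g = 20 m/s), as expected around a high.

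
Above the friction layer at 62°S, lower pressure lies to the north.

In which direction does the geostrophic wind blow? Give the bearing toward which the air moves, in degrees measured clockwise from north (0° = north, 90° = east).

The pressure-gradient force points toward the north (bearing 000°).
Geostrophic balance: in the Southern Hemisphere the Coriolis force deflects motion to the left, so the geostrophic wind blows 90° to the left of the pressure-gradient force (low pressure on the right).
Rotating 000° by 90° counterclockwise gives 270° — the wind blows toward the west.

270°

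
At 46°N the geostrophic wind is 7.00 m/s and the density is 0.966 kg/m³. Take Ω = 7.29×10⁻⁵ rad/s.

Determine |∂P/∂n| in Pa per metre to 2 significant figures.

7.1×10⁻⁴ Pa/m

Coriolis parameter at 46°N:
f = 2Ω sin φ = 2 × 7.29×10⁻⁵ × sin 46° = 1.05×10⁻⁴ s⁻¹
Geostrophic balance rearranged: |∂P/∂n| = f ρ V_g
|∂P/∂n| = 1.05×10⁻⁴ × 0.966 × 7.00 = 7.09×10⁻⁴ Pa/m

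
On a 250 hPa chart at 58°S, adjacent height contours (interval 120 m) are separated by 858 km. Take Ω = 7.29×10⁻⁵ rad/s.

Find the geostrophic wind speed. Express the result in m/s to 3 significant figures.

11.1 m/s

Coriolis parameter at 58°S:
f = 2Ω sin φ = 2 × 7.29×10⁻⁵ × sin 58° = 1.24×10⁻⁴ s⁻¹
Height gradient: |∂Z/∂n| = 120 m / 858000 m = 1.40×10⁻⁴
On a pressure surface, geostrophic balance gives V_g = (g/f)|∂Z/∂n|:
V_g = 9.81 × 1.40×10⁻⁴ / 1.24×10⁻⁴ = 11.1 m/s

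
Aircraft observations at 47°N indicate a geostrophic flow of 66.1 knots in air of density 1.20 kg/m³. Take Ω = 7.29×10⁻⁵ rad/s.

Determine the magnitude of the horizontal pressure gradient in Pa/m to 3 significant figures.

4.35×10⁻³ Pa/m

Coriolis parameter at 47°N:
f = 2Ω sin φ = 2 × 7.29×10⁻⁵ × sin 47° = 1.07×10⁻⁴ s⁻¹
Wind speed in SI: 66.1 knots = 34.0 m/s
Geostrophic balance rearranged: |∂P/∂n| = f ρ V_g
|∂P/∂n| = 1.07×10⁻⁴ × 1.20 × 34.0 = 4.35×10⁻³ Pa/m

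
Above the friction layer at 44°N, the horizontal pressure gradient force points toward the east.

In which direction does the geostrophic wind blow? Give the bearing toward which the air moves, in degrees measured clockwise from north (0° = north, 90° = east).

180°

The pressure-gradient force points toward the east (bearing 090°).
Geostrophic balance: in the Northern Hemisphere the Coriolis force deflects motion to the right, so the geostrophic wind blows 90° to the right of the pressure-gradient force (low pressure on the left).
Rotating 090° by 90° clockwise gives 180° — the wind blows toward the south.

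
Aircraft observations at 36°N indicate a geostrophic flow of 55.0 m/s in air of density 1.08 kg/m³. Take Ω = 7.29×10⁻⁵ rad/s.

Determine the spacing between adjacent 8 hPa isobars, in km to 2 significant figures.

160 km

Coriolis parameter at 36°N:
f = 2Ω sin φ = 2 × 7.29×10⁻⁵ × sin 36° = 8.57×10⁻⁵ s⁻¹
Geostrophic balance rearranged: |∂P/∂n| = f ρ V_g
|∂P/∂n| = 8.57×10⁻⁵ × 1.08 × 55.0 = 5.09×10⁻³ Pa/m
Isobar spacing: Δn = ΔP/|∂P/∂n| = 800 Pa / 5.09×10⁻³ Pa/m = 157155 m ≈ 160 km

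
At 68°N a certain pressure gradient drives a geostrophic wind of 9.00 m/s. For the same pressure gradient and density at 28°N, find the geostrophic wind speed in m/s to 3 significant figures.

17.8 m/s

With the same pressure gradient and density, V_g ∝ 1/f ∝ 1/sin φ.
V₂ = V₁ · sin φ₁ / sin φ₂ = 9.00 × sin 68° / sin 28°
V₂ = 9.00 × 0.9272/0.4695 = 17.8 m/s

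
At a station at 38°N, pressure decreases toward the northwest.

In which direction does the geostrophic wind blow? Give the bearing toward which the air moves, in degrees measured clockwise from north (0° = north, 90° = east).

045°

The pressure-gradient force points toward the northwest (bearing 315°).
Geostrophic balance: in the Northern Hemisphere the Coriolis force deflects motion to the right, so the geostrophic wind blows 90° to the right of the pressure-gradient force (low pressure on the left).
Rotating 315° by 90° clockwise gives 045° — the wind blows toward the northeast.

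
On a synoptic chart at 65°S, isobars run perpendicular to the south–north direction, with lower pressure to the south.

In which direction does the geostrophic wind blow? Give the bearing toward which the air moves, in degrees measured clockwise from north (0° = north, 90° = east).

The pressure-gradient force points toward the south (bearing 180°).
Geostrophic balance: in the Southern Hemisphere the Coriolis force deflects motion to the left, so the geostrophic wind blows 90° to the left of the pressure-gradient force (low pressure on the right).
Rotating 180° by 90° counterclockwise gives 090° — the wind blows toward the east.

090°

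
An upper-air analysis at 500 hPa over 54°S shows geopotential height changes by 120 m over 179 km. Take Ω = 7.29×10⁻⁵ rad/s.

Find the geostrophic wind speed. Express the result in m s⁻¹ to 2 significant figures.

56 m s⁻¹

Coriolis parameter at 54°S:
f = 2Ω sin φ = 2 × 7.29×10⁻⁵ × sin 54° = 1.18×10⁻⁴ s⁻¹
Height gradient: |∂Z/∂n| = 120 m / 179000 m = 6.70×10⁻⁴
On a pressure surface, geostrophic balance gives V_g = (g/f)|∂Z/∂n|:
V_g = 9.81 × 6.70×10⁻⁴ / 1.18×10⁻⁴ = 55.8 m/s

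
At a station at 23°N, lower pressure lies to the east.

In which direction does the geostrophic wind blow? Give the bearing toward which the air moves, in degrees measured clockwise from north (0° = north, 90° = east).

The pressure-gradient force points toward the east (bearing 090°).
Geostrophic balance: in the Northern Hemisphere the Coriolis force deflects motion to the right, so the geostrophic wind blows 90° to the right of the pressure-gradient force (low pressure on the left).
Rotating 090° by 90° clockwise gives 180° — the wind blows toward the south.

180°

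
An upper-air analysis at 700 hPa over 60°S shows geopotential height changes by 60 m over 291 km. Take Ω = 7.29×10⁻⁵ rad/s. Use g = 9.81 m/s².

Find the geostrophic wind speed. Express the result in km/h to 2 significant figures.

58 km/h

Coriolis parameter at 60°S:
f = 2Ω sin φ = 2 × 7.29×10⁻⁵ × sin 60° = 1.26×10⁻⁴ s⁻¹
Height gradient: |∂Z/∂n| = 60 m / 291000 m = 2.06×10⁻⁴
On a pressure surface, geostrophic balance gives V_g = (g/f)|∂Z/∂n|:
V_g = 9.81 × 2.06×10⁻⁴ / 1.26×10⁻⁴ = 16.0 m/s
Converting: 16.0 m/s × 3.6 = 58 km/h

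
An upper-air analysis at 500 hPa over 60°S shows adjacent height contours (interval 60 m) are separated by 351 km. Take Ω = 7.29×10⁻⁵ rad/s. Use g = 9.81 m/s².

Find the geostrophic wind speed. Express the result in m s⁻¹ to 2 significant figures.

13 m s⁻¹

Coriolis parameter at 60°S:
f = 2Ω sin φ = 2 × 7.29×10⁻⁵ × sin 60° = 1.26×10⁻⁴ s⁻¹
Height gradient: |∂Z/∂n| = 60 m / 351000 m = 1.71×10⁻⁴
On a pressure surface, geostrophic balance gives V_g = (g/f)|∂Z/∂n|:
V_g = 9.81 × 1.71×10⁻⁴ / 1.26×10⁻⁴ = 13.3 m/s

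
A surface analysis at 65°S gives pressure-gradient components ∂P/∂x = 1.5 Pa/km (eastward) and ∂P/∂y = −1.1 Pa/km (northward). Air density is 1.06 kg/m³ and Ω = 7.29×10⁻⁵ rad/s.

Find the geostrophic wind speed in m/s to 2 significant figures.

Coriolis parameter at 65°S:
f = 2Ω sin φ = 2 × 7.29×10⁻⁵ × sin 65° = 1.32×10⁻⁴ s⁻¹
In the Southern Hemisphere f is negative: f = −1.32×10⁻⁴ s⁻¹.
Component geostrophic relations (x east, y north):
u_g = −(1/(fρ)) ∂P/∂y,  v_g = (1/(fρ)) ∂P/∂x
u_g = −(−1.1×10⁻³)/(−1.32×10⁻⁴ × 1.06) = −7.85 m/s;  v_g = (1.5×10⁻³)/(−1.32×10⁻⁴ × 1.06) = −10.7 m/s
|V_g| = √(u_g² + v_g²) = 13.3 m/s

13 m/s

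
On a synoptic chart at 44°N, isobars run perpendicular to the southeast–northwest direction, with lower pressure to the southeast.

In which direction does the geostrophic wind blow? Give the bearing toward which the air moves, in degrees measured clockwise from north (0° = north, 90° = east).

225°

The pressure-gradient force points toward the southeast (bearing 135°).
Geostrophic balance: in the Northern Hemisphere the Coriolis force deflects motion to the right, so the geostrophic wind blows 90° to the right of the pressure-gradient force (low pressure on the left).
Rotating 135° by 90° clockwise gives 225° — the wind blows toward the southwest.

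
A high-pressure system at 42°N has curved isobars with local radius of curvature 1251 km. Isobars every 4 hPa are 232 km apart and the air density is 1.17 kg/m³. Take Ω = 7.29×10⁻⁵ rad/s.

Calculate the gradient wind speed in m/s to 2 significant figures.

Coriolis parameter at 42°N:
f = 2Ω sin φ = 2 × 7.29×10⁻⁵ × sin 42° = 9.76×10⁻⁵ s⁻¹
Pressure gradient: |∂P/∂n| = 400 Pa / 232000 m = 1.72×10⁻³ Pa/m
Geostrophic speed: V_g = |∂P/∂n|/(fρ) = 1.72×10⁻³/(9.76×10⁻⁵ × 1.17) = 15.1 m/s
Around a high, pressure-gradient force acts outward with centrifugal, so Coriolis balances both:
fV = (1/ρ)|∂P/∂n| + V²/R  →  V² − fR·V + fR·V_g = 0
With fR = 9.76×10⁻⁵ × 1251×10³ m = 122 m/s:
V = [fR − √((fR)² − 4 fR V_g)]/2 = [122 − √(122² − 4×122×15.1)]/2 = 17.7 m/s
Supergeostrophic (V > V_g = 15.1 m/s), as expected around a high.

18 m/s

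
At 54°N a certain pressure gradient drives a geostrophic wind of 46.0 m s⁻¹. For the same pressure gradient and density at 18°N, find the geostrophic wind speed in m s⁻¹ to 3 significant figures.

With the same pressure gradient and density, V_g ∝ 1/f ∝ 1/sin φ.
V₂ = V₁ · sin φ₁ / sin φ₂ = 46.0 × sin 54° / sin 18°
V₂ = 46.0 × 0.8090/0.3090 = 120 m s⁻¹

120 m s⁻¹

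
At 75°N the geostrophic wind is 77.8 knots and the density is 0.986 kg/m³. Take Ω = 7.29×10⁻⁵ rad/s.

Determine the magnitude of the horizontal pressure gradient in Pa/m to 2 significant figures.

5.6×10⁻³ Pa/m

Coriolis parameter at 75°N:
f = 2Ω sin φ = 2 × 7.29×10⁻⁵ × sin 75° = 1.41×10⁻⁴ s⁻¹
Wind speed in SI: 77.8 knots = 40.0 m/s
Geostrophic balance rearranged: |∂P/∂n| = f ρ V_g
|∂P/∂n| = 1.41×10⁻⁴ × 0.986 × 40.0 = 5.56×10⁻³ Pa/m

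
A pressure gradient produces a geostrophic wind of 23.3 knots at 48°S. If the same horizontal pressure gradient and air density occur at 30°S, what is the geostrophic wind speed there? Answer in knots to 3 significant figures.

With the same pressure gradient and density, V_g ∝ 1/f ∝ 1/sin φ.
V₂ = V₁ · sin φ₁ / sin φ₂ = 23.3 × sin 48° / sin 30°
V₂ = 23.3 × 0.7431/0.5000 = 34.6 knots

34.6 knots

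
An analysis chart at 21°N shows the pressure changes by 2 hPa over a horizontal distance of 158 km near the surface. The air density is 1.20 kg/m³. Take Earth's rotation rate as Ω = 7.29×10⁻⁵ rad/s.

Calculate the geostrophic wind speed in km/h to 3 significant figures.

Coriolis parameter at 21°N:
f = 2Ω sin φ = 2 × 7.29×10⁻⁵ × sin 21° = 5.23×10⁻⁵ s⁻¹
Pressure gradient: |∂P/∂n| = 200 Pa / 158000 m = 1.27×10⁻³ Pa/m
Geostrophic balance (pressure-gradient force = Coriolis force):
V_g = (1/(fρ)) |∂P/∂n| = 1.27×10⁻³ / (5.23×10⁻⁵ × 1.20) = 20.2 m/s
Converting: 20.2 m/s × 3.6 = 72.7 km/h

72.7 km/h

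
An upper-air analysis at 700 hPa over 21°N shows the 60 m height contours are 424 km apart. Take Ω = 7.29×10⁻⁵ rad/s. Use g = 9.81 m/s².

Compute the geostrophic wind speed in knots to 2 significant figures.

Coriolis parameter at 21°N:
f = 2Ω sin φ = 2 × 7.29×10⁻⁵ × sin 21° = 5.23×10⁻⁵ s⁻¹
Height gradient: |∂Z/∂n| = 60 m / 424000 m = 1.42×10⁻⁴
On a pressure surface, geostrophic balance gives V_g = (g/f)|∂Z/∂n|:
V_g = 9.81 × 1.42×10⁻⁴ / 5.23×10⁻⁵ = 26.6 m/s
Converting: 26.6 m/s × 1.944 = 52 knots

52 knots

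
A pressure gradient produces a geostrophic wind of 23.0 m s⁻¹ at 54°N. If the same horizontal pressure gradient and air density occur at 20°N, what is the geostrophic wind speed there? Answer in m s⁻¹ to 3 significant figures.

54.4 m s⁻¹

With the same pressure gradient and density, V_g ∝ 1/f ∝ 1/sin φ.
V₂ = V₁ · sin φ₁ / sin φ₂ = 23.0 × sin 54° / sin 20°
V₂ = 23.0 × 0.8090/0.3420 = 54.4 m s⁻¹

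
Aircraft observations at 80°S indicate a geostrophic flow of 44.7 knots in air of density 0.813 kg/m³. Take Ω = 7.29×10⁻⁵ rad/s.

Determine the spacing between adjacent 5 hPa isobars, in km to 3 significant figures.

Coriolis parameter at 80°S:
f = 2Ω sin φ = 2 × 7.29×10⁻⁵ × sin 80° = 1.44×10⁻⁴ s⁻¹
Wind speed in SI: 44.7 knots = 23.0 m/s
Geostrophic balance rearranged: |∂P/∂n| = f ρ V_g
|∂P/∂n| = 1.44×10⁻⁴ × 0.813 × 23.0 = 2.68×10⁻³ Pa/m
Isobar spacing: Δn = ΔP/|∂P/∂n| = 500 Pa / 2.68×10⁻³ Pa/m = 186262 m ≈ 186 km

186 km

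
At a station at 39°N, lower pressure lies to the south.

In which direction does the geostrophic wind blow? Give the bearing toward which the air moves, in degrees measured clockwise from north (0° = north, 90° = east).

The pressure-gradient force points toward the south (bearing 180°).
Geostrophic balance: in the Northern Hemisphere the Coriolis force deflects motion to the right, so the geostrophic wind blows 90° to the right of the pressure-gradient force (low pressure on the left).
Rotating 180° by 90° clockwise gives 270° — the wind blows toward the west.

270°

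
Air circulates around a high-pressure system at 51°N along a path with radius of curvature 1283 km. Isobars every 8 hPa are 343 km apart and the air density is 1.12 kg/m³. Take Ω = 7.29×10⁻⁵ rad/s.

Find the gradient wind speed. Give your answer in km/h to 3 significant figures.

77.7 km/h

Coriolis parameter at 51°N:
f = 2Ω sin φ = 2 × 7.29×10⁻⁵ × sin 51° = 1.13×10⁻⁴ s⁻¹
Pressure gradient: |∂P/∂n| = 800 Pa / 343000 m = 2.33×10⁻³ Pa/m
Geostrophic speed: V_g = |∂P/∂n|/(fρ) = 2.33×10⁻³/(1.13×10⁻⁴ × 1.12) = 18.4 m/s
Around a high, pressure-gradient force acts outward with centrifugal, so Coriolis balances both:
fV = (1/ρ)|∂P/∂n| + V²/R  →  V² − fR·V + fR·V_g = 0
With fR = 1.13×10⁻⁴ × 1283×10³ m = 145 m/s:
V = [fR − √((fR)² − 4 fR V_g)]/2 = [145 − √(145² − 4×145×18.4)]/2 = 21.6 m/s
Supergeostrophic (V > V_g = 18.4 m/s), as expected around a high.
Converting: 21.6 m/s × 3.6 = 77.7 km/h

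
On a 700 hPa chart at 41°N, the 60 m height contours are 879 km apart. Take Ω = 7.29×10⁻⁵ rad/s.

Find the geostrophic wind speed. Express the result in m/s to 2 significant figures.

7.0 m/s

Coriolis parameter at 41°N:
f = 2Ω sin φ = 2 × 7.29×10⁻⁵ × sin 41° = 9.57×10⁻⁵ s⁻¹
Height gradient: |∂Z/∂n| = 60 m / 879000 m = 6.83×10⁻⁵
On a pressure surface, geostrophic balance gives V_g = (g/f)|∂Z/∂n|:
V_g = 9.81 × 6.83×10⁻⁵ / 9.57×10⁻⁵ = 7.00 m/s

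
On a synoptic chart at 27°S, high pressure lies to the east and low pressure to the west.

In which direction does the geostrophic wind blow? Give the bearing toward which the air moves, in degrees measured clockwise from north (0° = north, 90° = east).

180°

The pressure-gradient force points toward the west (bearing 270°).
Geostrophic balance: in the Southern Hemisphere the Coriolis force deflects motion to the left, so the geostrophic wind blows 90° to the left of the pressure-gradient force (low pressure on the right).
Rotating 270° by 90° counterclockwise gives 180° — the wind blows toward the south.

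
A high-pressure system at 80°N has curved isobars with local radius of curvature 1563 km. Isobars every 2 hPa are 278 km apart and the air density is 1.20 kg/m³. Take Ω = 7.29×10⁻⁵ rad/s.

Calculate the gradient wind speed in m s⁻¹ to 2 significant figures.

Coriolis parameter at 80°N:
f = 2Ω sin φ = 2 × 7.29×10⁻⁵ × sin 80° = 1.44×10⁻⁴ s⁻¹
Pressure gradient: |∂P/∂n| = 200 Pa / 278000 m = 7.19×10⁻⁴ Pa/m
Geostrophic speed: V_g = |∂P/∂n|/(fρ) = 7.19×10⁻⁴/(1.44×10⁻⁴ × 1.20) = 4.18 m/s
Around a high, pressure-gradient force acts outward with centrifugal, so Coriolis balances both:
fV = (1/ρ)|∂P/∂n| + V²/R  →  V² − fR·V + fR·V_g = 0
With fR = 1.44×10⁻⁴ × 1563×10³ m = 224 m/s:
V = [fR − √((fR)² − 4 fR V_g)]/2 = [224 − √(224² − 4×224×4.18)]/2 = 4.26 m/s
Supergeostrophic (V > V_g = 4.18 m/s), as expected around a high.

4.3 m s⁻¹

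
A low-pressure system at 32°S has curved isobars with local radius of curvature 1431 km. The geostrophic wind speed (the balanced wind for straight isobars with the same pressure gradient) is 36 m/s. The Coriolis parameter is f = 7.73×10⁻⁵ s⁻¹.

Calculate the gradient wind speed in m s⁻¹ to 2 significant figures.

29 m s⁻¹

Around a low, centrifugal force acts outward with Coriolis, so pressure-gradient force balances both:
(1/ρ)|∂P/∂n| = fV + V²/R  →  V² + fR·V − fR·V_g = 0
With fR = 7.73×10⁻⁵ × 1431×10³ m = 111 m/s:
V = [−fR + √((fR)² + 4 fR V_g)]/2 = [−111 + √(111² + 4×111×36)]/2 = 28.6 m/s
Subgeostrophic (V < V_g = 36 m/s), as expected around a low.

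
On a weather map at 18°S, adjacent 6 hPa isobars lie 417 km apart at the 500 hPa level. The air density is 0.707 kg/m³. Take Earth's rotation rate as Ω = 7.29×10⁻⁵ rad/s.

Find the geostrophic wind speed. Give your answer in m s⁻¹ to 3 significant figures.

Coriolis parameter at 18°S:
f = 2Ω sin φ = 2 × 7.29×10⁻⁵ × sin 18° = 4.51×10⁻⁵ s⁻¹
Pressure gradient: |∂P/∂n| = 600 Pa / 417000 m = 1.44×10⁻³ Pa/m
Geostrophic balance (pressure-gradient force = Coriolis force):
V_g = (1/(fρ)) |∂P/∂n| = 1.44×10⁻³ / (4.51×10⁻⁵ × 0.707) = 45.2 m/s

45.2 m s⁻¹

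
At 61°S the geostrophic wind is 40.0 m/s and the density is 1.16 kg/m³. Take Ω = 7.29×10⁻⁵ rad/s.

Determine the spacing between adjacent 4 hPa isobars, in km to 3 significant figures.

Coriolis parameter at 61°S:
f = 2Ω sin φ = 2 × 7.29×10⁻⁵ × sin 61° = 1.28×10⁻⁴ s⁻¹
Geostrophic balance rearranged: |∂P/∂n| = f ρ V_g
|∂P/∂n| = 1.28×10⁻⁴ × 1.16 × 40.0 = 5.92×10⁻³ Pa/m
Isobar spacing: Δn = ΔP/|∂P/∂n| = 400 Pa / 5.92×10⁻³ Pa/m = 67603 m ≈ 67.6 km

67.6 km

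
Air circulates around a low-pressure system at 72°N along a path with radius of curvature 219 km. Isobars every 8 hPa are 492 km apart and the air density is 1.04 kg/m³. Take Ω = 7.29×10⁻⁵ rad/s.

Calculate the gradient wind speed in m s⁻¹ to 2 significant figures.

8.8 m s⁻¹

Coriolis parameter at 72°N:
f = 2Ω sin φ = 2 × 7.29×10⁻⁵ × sin 72° = 1.39×10⁻⁴ s⁻¹
Pressure gradient: |∂P/∂n| = 800 Pa / 492000 m = 1.63×10⁻³ Pa/m
Geostrophic speed: V_g = |∂P/∂n|/(fρ) = 1.63×10⁻³/(1.39×10⁻⁴ × 1.04) = 11.3 m/s
Around a low, centrifugal force acts outward with Coriolis, so pressure-gradient force balances both:
(1/ρ)|∂P/∂n| = fV + V²/R  →  V² + fR·V − fR·V_g = 0
With fR = 1.39×10⁻⁴ × 219×10³ m = 30.4 m/s:
V = [−fR + √((fR)² + 4 fR V_g)]/2 = [−30.4 + √(30.4² + 4×30.4×11.3)]/2 = 8.75 m/s
Subgeostrophic (V < V_g = 11.3 m/s), as expected around a low.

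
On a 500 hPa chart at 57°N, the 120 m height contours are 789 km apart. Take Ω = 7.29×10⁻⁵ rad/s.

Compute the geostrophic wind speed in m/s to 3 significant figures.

Coriolis parameter at 57°N:
f = 2Ω sin φ = 2 × 7.29×10⁻⁵ × sin 57° = 1.22×10⁻⁴ s⁻¹
Height gradient: |∂Z/∂n| = 120 m / 789000 m = 1.52×10⁻⁴
On a pressure surface, geostrophic balance gives V_g = (g/f)|∂Z/∂n|:
V_g = 9.81 × 1.52×10⁻⁴ / 1.22×10⁻⁴ = 12.2 m/s

12.2 m/s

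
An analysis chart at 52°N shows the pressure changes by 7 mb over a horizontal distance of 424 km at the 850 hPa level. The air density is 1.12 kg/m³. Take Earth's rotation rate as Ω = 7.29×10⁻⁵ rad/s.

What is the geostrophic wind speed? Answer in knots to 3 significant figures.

24.9 knots

Coriolis parameter at 52°N:
f = 2Ω sin φ = 2 × 7.29×10⁻⁵ × sin 52° = 1.15×10⁻⁴ s⁻¹
Pressure gradient: |∂P/∂n| = 700 Pa / 424000 m = 1.65×10⁻³ Pa/m
Geostrophic balance (pressure-gradient force = Coriolis force):
V_g = (1/(fρ)) |∂P/∂n| = 1.65×10⁻³ / (1.15×10⁻⁴ × 1.12) = 12.8 m/s
Converting: 12.8 m/s × 1.944 = 24.9 knots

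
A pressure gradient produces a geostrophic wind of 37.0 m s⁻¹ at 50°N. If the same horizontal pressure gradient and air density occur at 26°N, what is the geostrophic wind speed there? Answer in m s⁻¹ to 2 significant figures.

With the same pressure gradient and density, V_g ∝ 1/f ∝ 1/sin φ.
V₂ = V₁ · sin φ₁ / sin φ₂ = 37.0 × sin 50° / sin 26°
V₂ = 37.0 × 0.7660/0.4384 = 65 m s⁻¹

65 m s⁻¹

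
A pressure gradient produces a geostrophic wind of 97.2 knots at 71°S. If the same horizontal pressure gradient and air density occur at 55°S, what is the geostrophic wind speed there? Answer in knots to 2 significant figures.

With the same pressure gradient and density, V_g ∝ 1/f ∝ 1/sin φ.
V₂ = V₁ · sin φ₁ / sin φ₂ = 97.2 × sin 71° / sin 55°
V₂ = 97.2 × 0.9455/0.8192 = 110 knots

110 knots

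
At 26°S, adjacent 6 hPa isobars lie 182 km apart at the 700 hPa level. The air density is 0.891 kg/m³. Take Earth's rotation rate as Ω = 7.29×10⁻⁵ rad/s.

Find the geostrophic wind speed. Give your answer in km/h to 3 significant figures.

208 km/h

Coriolis parameter at 26°S:
f = 2Ω sin φ = 2 × 7.29×10⁻⁵ × sin 26° = 6.39×10⁻⁵ s⁻¹
Pressure gradient: |∂P/∂n| = 600 Pa / 182000 m = 3.30×10⁻³ Pa/m
Geostrophic balance (pressure-gradient force = Coriolis force):
V_g = (1/(fρ)) |∂P/∂n| = 3.30×10⁻³ / (6.39×10⁻⁵ × 0.891) = 57.9 m/s
Converting: 57.9 m/s × 3.6 = 208 km/h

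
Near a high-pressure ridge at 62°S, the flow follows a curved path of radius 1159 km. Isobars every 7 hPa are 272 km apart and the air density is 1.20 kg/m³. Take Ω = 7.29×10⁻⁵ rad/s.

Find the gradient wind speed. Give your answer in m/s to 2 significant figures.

Coriolis parameter at 62°S:
f = 2Ω sin φ = 2 × 7.29×10⁻⁵ × sin 62° = 1.29×10⁻⁴ s⁻¹
Pressure gradient: |∂P/∂n| = 700 Pa / 272000 m = 2.57×10⁻³ Pa/m
Geostrophic speed: V_g = |∂P/∂n|/(fρ) = 2.57×10⁻³/(1.29×10⁻⁴ × 1.20) = 16.7 m/s
Around a high, pressure-gradient force acts outward with centrifugal, so Coriolis balances both:
fV = (1/ρ)|∂P/∂n| + V²/R  →  V² − fR·V + fR·V_g = 0
With fR = 1.29×10⁻⁴ × 1159×10³ m = 149 m/s:
V = [fR − √((fR)² − 4 fR V_g)]/2 = [149 − √(149² − 4×149×16.7)]/2 = 19.1 m/s
Supergeostrophic (V > V_g = 16.7 m/s), as expected around a high.

19 m/s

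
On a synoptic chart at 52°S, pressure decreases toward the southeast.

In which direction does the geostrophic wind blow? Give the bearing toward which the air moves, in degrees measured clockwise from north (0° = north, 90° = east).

045°

The pressure-gradient force points toward the southeast (bearing 135°).
Geostrophic balance: in the Southern Hemisphere the Coriolis force deflects motion to the left, so the geostrophic wind blows 90° to the left of the pressure-gradient force (low pressure on the right).
Rotating 135° by 90° counterclockwise gives 045° — the wind blows toward the northeast.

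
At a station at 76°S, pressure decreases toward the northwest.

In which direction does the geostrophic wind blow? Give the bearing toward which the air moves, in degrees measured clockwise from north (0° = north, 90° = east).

225°

The pressure-gradient force points toward the northwest (bearing 315°).
Geostrophic balance: in the Southern Hemisphere the Coriolis force deflects motion to the left, so the geostrophic wind blows 90° to the left of the pressure-gradient force (low pressure on the right).
Rotating 315° by 90° counterclockwise gives 225° — the wind blows toward the southwest.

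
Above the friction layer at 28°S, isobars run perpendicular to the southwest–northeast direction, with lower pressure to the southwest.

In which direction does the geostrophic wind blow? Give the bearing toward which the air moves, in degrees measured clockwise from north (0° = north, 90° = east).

135°

The pressure-gradient force points toward the southwest (bearing 225°).
Geostrophic balance: in the Southern Hemisphere the Coriolis force deflects motion to the left, so the geostrophic wind blows 90° to the left of the pressure-gradient force (low pressure on the right).
Rotating 225° by 90° counterclockwise gives 135° — the wind blows toward the southeast.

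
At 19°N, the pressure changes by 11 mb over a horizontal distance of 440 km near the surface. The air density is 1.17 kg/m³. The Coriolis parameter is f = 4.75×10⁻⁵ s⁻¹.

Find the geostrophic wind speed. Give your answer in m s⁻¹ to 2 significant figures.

Pressure gradient: |∂P/∂n| = 1100 Pa / 440000 m = 2.50×10⁻³ Pa/m
Geostrophic balance (pressure-gradient force = Coriolis force):
V_g = (1/(fρ)) |∂P/∂n| = 2.50×10⁻³ / (4.75×10⁻⁵ × 1.17) = 45.0 m/s

45 m s⁻¹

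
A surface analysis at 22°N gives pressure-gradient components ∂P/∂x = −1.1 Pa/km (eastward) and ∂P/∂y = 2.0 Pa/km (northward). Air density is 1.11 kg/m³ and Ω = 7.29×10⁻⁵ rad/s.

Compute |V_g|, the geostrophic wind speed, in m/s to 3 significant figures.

37.6 m/s

Coriolis parameter at 22°N:
f = 2Ω sin φ = 2 × 7.29×10⁻⁵ × sin 22° = 5.46×10⁻⁵ s⁻¹
Component geostrophic relations (x east, y north):
u_g = −(1/(fρ)) ∂P/∂y,  v_g = (1/(fρ)) ∂P/∂x
u_g = −(2.0×10⁻³)/(5.46×10⁻⁵ × 1.11) = −33.0 m/s;  v_g = (−1.1×10⁻³)/(5.46×10⁻⁵ × 1.11) = −18.1 m/s
|V_g| = √(u_g² + v_g²) = 37.6 m/s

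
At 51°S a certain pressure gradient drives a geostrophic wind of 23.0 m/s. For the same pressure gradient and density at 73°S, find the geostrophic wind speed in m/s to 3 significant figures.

18.7 m/s

With the same pressure gradient and density, V_g ∝ 1/f ∝ 1/sin φ.
V₂ = V₁ · sin φ₁ / sin φ₂ = 23.0 × sin 51° / sin 73°
V₂ = 23.0 × 0.7771/0.9563 = 18.7 m/s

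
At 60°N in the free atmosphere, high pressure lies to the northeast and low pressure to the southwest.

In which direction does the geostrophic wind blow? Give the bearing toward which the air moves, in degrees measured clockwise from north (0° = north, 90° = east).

The pressure-gradient force points toward the southwest (bearing 225°).
Geostrophic balance: in the Northern Hemisphere the Coriolis force deflects motion to the right, so the geostrophic wind blows 90° to the right of the pressure-gradient force (low pressure on the left).
Rotating 225° by 90° clockwise gives 315° — the wind blows toward the northwest.

315°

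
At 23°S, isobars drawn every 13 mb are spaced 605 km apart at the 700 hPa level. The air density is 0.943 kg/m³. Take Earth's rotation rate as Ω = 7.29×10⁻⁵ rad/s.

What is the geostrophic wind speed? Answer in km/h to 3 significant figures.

Coriolis parameter at 23°S:
f = 2Ω sin φ = 2 × 7.29×10⁻⁵ × sin 23° = 5.70×10⁻⁵ s⁻¹
Pressure gradient: |∂P/∂n| = 1300 Pa / 605000 m = 2.15×10⁻³ Pa/m
Geostrophic balance (pressure-gradient force = Coriolis force):
V_g = (1/(fρ)) |∂P/∂n| = 2.15×10⁻³ / (5.70×10⁻⁵ × 0.943) = 40.0 m/s
Converting: 40.0 m/s × 3.6 = 144 km/h

144 km/h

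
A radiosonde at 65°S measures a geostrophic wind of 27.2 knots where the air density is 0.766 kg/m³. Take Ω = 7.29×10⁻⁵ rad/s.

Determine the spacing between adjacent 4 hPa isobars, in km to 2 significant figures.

280 km

Coriolis parameter at 65°S:
f = 2Ω sin φ = 2 × 7.29×10⁻⁵ × sin 65° = 1.32×10⁻⁴ s⁻¹
Wind speed in SI: 27.2 knots = 14.0 m/s
Geostrophic balance rearranged: |∂P/∂n| = f ρ V_g
|∂P/∂n| = 1.32×10⁻⁴ × 0.766 × 14.0 = 1.42×10⁻³ Pa/m
Isobar spacing: Δn = ΔP/|∂P/∂n| = 400 Pa / 1.42×10⁻³ Pa/m = 282417 m ≈ 280 km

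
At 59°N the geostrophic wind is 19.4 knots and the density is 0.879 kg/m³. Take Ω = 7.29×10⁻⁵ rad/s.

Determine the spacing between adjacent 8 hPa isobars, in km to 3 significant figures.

Coriolis parameter at 59°N:
f = 2Ω sin φ = 2 × 7.29×10⁻⁵ × sin 59° = 1.25×10⁻⁴ s⁻¹
Wind speed in SI: 19.4 knots = 9.98 m/s
Geostrophic balance rearranged: |∂P/∂n| = f ρ V_g
|∂P/∂n| = 1.25×10⁻⁴ × 0.879 × 9.98 = 1.10×10⁻³ Pa/m
Isobar spacing: Δn = ΔP/|∂P/∂n| = 800 Pa / 1.10×10⁻³ Pa/m = 729690 m ≈ 730 km

730 km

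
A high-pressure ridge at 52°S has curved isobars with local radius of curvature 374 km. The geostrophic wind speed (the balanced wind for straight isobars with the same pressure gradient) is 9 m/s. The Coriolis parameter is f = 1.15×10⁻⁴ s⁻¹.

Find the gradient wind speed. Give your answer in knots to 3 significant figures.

24.9 knots

Around a high, pressure-gradient force acts outward with centrifugal, so Coriolis balances both:
fV = (1/ρ)|∂P/∂n| + V²/R  →  V² − fR·V + fR·V_g = 0
With fR = 1.15×10⁻⁴ × 374×10³ m = 43.0 m/s:
V = [fR − √((fR)² − 4 fR V_g)]/2 = [43.0 − √(43.0² − 4×43.0×9)]/2 = 12.8 m/s
Supergeostrophic (V > V_g = 9 m/s), as expected around a high.
Converting: 12.8 m/s × 1.944 = 24.9 knots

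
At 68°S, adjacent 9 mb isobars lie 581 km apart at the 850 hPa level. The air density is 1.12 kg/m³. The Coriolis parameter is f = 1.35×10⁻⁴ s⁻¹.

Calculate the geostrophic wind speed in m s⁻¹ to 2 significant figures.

Pressure gradient: |∂P/∂n| = 900 Pa / 581000 m = 1.55×10⁻³ Pa/m
Geostrophic balance (pressure-gradient force = Coriolis force):
V_g = (1/(fρ)) |∂P/∂n| = 1.55×10⁻³ / (1.35×10⁻⁴ × 1.12) = 10.2 m/s

10 m s⁻¹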